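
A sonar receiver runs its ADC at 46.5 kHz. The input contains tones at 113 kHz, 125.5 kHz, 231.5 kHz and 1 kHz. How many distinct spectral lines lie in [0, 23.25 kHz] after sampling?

3

fs/2 = 23.25 kHz.
113 kHz mod fs = 20 kHz.
20 kHz ≤ fs/2 = 23.25 kHz, appears at 20 kHz.
125.5 kHz mod fs = 32.5 kHz.
32.5 kHz > fs/2 = 23.25 kHz, folds to fs − 32.5 kHz = 14 kHz.
231.5 kHz mod fs = 45.5 kHz.
45.5 kHz > fs/2 = 23.25 kHz, folds to fs − 45.5 kHz = 1 kHz.
1 kHz ≤ fs/2 = 23.25 kHz, passes unchanged.
Distinct values: {1 kHz, 14 kHz, 20 kHz} → 3.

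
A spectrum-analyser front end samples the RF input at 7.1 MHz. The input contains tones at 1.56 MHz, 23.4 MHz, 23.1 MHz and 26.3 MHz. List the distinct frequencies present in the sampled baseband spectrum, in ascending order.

fs/2 = 3.55 MHz.
1.56 MHz ≤ fs/2 = 3.55 MHz, passes unchanged.
23.4 MHz mod fs = 2.1 MHz.
2.1 MHz ≤ fs/2 = 3.55 MHz, appears at 2.1 MHz.
23.1 MHz mod fs = 1.8 MHz.
1.8 MHz ≤ fs/2 = 3.55 MHz, appears at 1.8 MHz.
26.3 MHz mod fs = 5 MHz.
5 MHz > fs/2 = 3.55 MHz, folds to fs − 5 MHz = 2.1 MHz.
Distinct values: {1.56 MHz, 1.8 MHz, 2.1 MHz}.

1.56 MHz, 1.8 MHz, 2.1 MHz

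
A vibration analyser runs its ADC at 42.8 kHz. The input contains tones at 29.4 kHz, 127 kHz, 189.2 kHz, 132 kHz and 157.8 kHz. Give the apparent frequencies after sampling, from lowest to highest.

1.4 kHz, 3.6 kHz, 13.4 kHz, 18 kHz

fs/2 = 21.4 kHz.
29.4 kHz > fs/2 = 21.4 kHz, folds to fs − 29.4 kHz = 13.4 kHz.
127 kHz mod fs = 41.4 kHz.
41.4 kHz > fs/2 = 21.4 kHz, folds to fs − 41.4 kHz = 1.4 kHz.
189.2 kHz mod fs = 18 kHz.
18 kHz ≤ fs/2 = 21.4 kHz, appears at 18 kHz.
132 kHz mod fs = 3.6 kHz.
3.6 kHz ≤ fs/2 = 21.4 kHz, appears at 3.6 kHz.
157.8 kHz mod fs = 29.4 kHz.
29.4 kHz > fs/2 = 21.4 kHz, folds to fs − 29.4 kHz = 13.4 kHz.
Distinct values: {1.4 kHz, 3.6 kHz, 13.4 kHz, 18 kHz}.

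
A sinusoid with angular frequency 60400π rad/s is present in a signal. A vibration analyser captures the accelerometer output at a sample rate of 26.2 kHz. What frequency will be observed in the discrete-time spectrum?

ω = 60400π rad/s → f = ω/(2π) = 30200 Hz = 30.2 kHz.
30.2 kHz mod fs = 4 kHz.
4 kHz ≤ fs/2 = 13.1 kHz, appears at 4 kHz.

4 kHz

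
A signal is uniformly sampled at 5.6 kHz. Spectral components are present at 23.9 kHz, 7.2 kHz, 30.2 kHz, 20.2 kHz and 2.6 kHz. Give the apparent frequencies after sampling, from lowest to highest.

fs/2 = 2.8 kHz.
23.9 kHz mod fs = 1.5 kHz.
1.5 kHz ≤ fs/2 = 2.8 kHz, appears at 1.5 kHz.
7.2 kHz mod fs = 1.6 kHz.
1.6 kHz ≤ fs/2 = 2.8 kHz, appears at 1.6 kHz.
30.2 kHz mod fs = 2.2 kHz.
2.2 kHz ≤ fs/2 = 2.8 kHz, appears at 2.2 kHz.
20.2 kHz mod fs = 3.4 kHz.
3.4 kHz > fs/2 = 2.8 kHz, folds to fs − 3.4 kHz = 2.2 kHz.
2.6 kHz ≤ fs/2 = 2.8 kHz, passes unchanged.
Distinct values: {1.5 kHz, 1.6 kHz, 2.2 kHz, 2.6 kHz}.

1.5 kHz, 1.6 kHz, 2.2 kHz, 2.6 kHz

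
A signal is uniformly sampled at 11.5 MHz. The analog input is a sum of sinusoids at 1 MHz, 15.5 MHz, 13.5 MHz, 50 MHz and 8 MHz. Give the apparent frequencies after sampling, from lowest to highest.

fs/2 = 5.75 MHz.
1 MHz ≤ fs/2 = 5.75 MHz, passes unchanged.
15.5 MHz mod fs = 4 MHz.
4 MHz ≤ fs/2 = 5.75 MHz, appears at 4 MHz.
13.5 MHz mod fs = 2 MHz.
2 MHz ≤ fs/2 = 5.75 MHz, appears at 2 MHz.
50 MHz mod fs = 4 MHz.
4 MHz ≤ fs/2 = 5.75 MHz, appears at 4 MHz.
8 MHz > fs/2 = 5.75 MHz, folds to fs − 8 MHz = 3.5 MHz.
Distinct values: {1 MHz, 2 MHz, 3.5 MHz, 4 MHz}.

1 MHz, 2 MHz, 3.5 MHz, 4 MHz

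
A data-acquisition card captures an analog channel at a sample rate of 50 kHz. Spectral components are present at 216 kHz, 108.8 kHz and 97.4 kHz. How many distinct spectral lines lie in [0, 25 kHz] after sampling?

fs/2 = 25 kHz.
216 kHz mod fs = 16 kHz.
16 kHz ≤ fs/2 = 25 kHz, appears at 16 kHz.
108.8 kHz mod fs = 8.8 kHz.
8.8 kHz ≤ fs/2 = 25 kHz, appears at 8.8 kHz.
97.4 kHz mod fs = 47.4 kHz.
47.4 kHz > fs/2 = 25 kHz, folds to fs − 47.4 kHz = 2.6 kHz.
Distinct values: {2.6 kHz, 8.8 kHz, 16 kHz} → 3.

3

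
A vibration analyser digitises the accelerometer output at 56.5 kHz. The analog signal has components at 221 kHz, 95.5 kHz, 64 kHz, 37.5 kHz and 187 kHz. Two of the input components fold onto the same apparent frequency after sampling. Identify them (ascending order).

fs/2 = 28.25 kHz.
221 kHz mod fs = 51.5 kHz.
51.5 kHz > fs/2 = 28.25 kHz, folds to fs − 51.5 kHz = 5 kHz.
95.5 kHz mod fs = 39 kHz.
39 kHz > fs/2 = 28.25 kHz, folds to fs − 39 kHz = 17.5 kHz.
64 kHz mod fs = 7.5 kHz.
7.5 kHz ≤ fs/2 = 28.25 kHz, appears at 7.5 kHz.
37.5 kHz > fs/2 = 28.25 kHz, folds to fs − 37.5 kHz = 19 kHz.
187 kHz mod fs = 17.5 kHz.
17.5 kHz ≤ fs/2 = 28.25 kHz, appears at 17.5 kHz.
95.5 kHz and 187 kHz both map to 17.5 kHz.

95.5 kHz, 187 kHz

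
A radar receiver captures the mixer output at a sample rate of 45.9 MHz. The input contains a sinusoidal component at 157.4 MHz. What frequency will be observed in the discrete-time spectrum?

157.4 MHz mod fs = 19.7 MHz.
19.7 MHz ≤ fs/2 = 22.95 MHz, appears at 19.7 MHz.

19.7 MHz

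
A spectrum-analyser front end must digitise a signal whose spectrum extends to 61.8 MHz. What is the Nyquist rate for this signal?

123.6 MHz

Nyquist rate = 2 × 61.8 MHz = 123.6 MHz.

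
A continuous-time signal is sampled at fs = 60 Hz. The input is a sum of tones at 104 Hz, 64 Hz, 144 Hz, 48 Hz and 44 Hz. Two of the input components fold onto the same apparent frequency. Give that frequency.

16 Hz

fs/2 = 30 Hz.
104 Hz mod fs = 44 Hz.
44 Hz > fs/2 = 30 Hz, folds to fs − 44 Hz = 16 Hz.
64 Hz mod fs = 4 Hz.
4 Hz ≤ fs/2 = 30 Hz, appears at 4 Hz.
144 Hz mod fs = 24 Hz.
24 Hz ≤ fs/2 = 30 Hz, appears at 24 Hz.
48 Hz > fs/2 = 30 Hz, folds to fs − 48 Hz = 12 Hz.
44 Hz > fs/2 = 30 Hz, folds to fs − 44 Hz = 16 Hz.
44 Hz and 104 Hz both map to 16 Hz.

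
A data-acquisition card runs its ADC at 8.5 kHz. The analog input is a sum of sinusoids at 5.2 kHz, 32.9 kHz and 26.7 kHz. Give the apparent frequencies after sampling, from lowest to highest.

fs/2 = 4.25 kHz.
5.2 kHz > fs/2 = 4.25 kHz, folds to fs − 5.2 kHz = 3.3 kHz.
32.9 kHz mod fs = 7.4 kHz.
7.4 kHz > fs/2 = 4.25 kHz, folds to fs − 7.4 kHz = 1.1 kHz.
26.7 kHz mod fs = 1.2 kHz.
1.2 kHz ≤ fs/2 = 4.25 kHz, appears at 1.2 kHz.
Distinct values: {1.1 kHz, 1.2 kHz, 3.3 kHz}.

1.1 kHz, 1.2 kHz, 3.3 kHz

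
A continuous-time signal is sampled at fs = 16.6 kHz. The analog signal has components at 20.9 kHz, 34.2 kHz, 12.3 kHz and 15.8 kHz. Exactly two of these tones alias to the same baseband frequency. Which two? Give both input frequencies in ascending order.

12.3 kHz, 20.9 kHz

fs/2 = 8.3 kHz.
20.9 kHz mod fs = 4.3 kHz.
4.3 kHz ≤ fs/2 = 8.3 kHz, appears at 4.3 kHz.
34.2 kHz mod fs = 1 kHz.
1 kHz ≤ fs/2 = 8.3 kHz, appears at 1 kHz.
12.3 kHz > fs/2 = 8.3 kHz, folds to fs − 12.3 kHz = 4.3 kHz.
15.8 kHz > fs/2 = 8.3 kHz, folds to fs − 15.8 kHz = 0.8 kHz.
12.3 kHz and 20.9 kHz both map to 4.3 kHz.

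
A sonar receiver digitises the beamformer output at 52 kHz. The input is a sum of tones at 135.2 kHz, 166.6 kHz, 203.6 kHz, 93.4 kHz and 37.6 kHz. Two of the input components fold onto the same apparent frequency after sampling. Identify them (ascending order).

93.4 kHz, 166.6 kHz

fs/2 = 26 kHz.
135.2 kHz mod fs = 31.2 kHz.
31.2 kHz > fs/2 = 26 kHz, folds to fs − 31.2 kHz = 20.8 kHz.
166.6 kHz mod fs = 10.6 kHz.
10.6 kHz ≤ fs/2 = 26 kHz, appears at 10.6 kHz.
203.6 kHz mod fs = 47.6 kHz.
47.6 kHz > fs/2 = 26 kHz, folds to fs − 47.6 kHz = 4.4 kHz.
93.4 kHz mod fs = 41.4 kHz.
41.4 kHz > fs/2 = 26 kHz, folds to fs − 41.4 kHz = 10.6 kHz.
37.6 kHz > fs/2 = 26 kHz, folds to fs − 37.6 kHz = 14.4 kHz.
93.4 kHz and 166.6 kHz both map to 10.6 kHz.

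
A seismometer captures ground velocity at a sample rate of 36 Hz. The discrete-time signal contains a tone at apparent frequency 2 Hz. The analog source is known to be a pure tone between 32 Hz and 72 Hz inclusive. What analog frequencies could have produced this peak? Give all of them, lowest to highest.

34 Hz, 38 Hz, 70 Hz

Frequencies that alias to 2 Hz are k·fs ± 2 Hz for integer k ≥ 0.
k=0: 2 Hz.
k=1: 34 Hz, 38 Hz.
k=2: 70 Hz, 74 Hz.
k=3: 106 Hz, 110 Hz.
Within [32 Hz, 72 Hz]: 34 Hz, 38 Hz, 70 Hz.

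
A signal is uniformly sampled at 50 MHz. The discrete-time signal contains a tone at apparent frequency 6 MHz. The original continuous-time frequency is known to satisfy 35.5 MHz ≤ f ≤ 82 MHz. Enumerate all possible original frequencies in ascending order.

44 MHz, 56 MHz

Frequencies that alias to 6 MHz are k·fs ± 6 MHz for integer k ≥ 0.
k=0: 6 MHz.
k=1: 44 MHz, 56 MHz.
k=2: 94 MHz, 106 MHz.
Within [35.5 MHz, 82 MHz]: 44 MHz, 56 MHz.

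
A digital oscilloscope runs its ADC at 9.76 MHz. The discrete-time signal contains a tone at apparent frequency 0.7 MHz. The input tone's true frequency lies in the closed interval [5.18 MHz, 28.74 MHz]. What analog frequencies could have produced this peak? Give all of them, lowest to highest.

Frequencies that alias to 0.7 MHz are k·fs ± 0.7 MHz for integer k ≥ 0.
k=0: 0.7 MHz.
k=1: 9.06 MHz, 10.46 MHz.
k=2: 18.82 MHz, 20.22 MHz.
k=3: 28.58 MHz, 29.98 MHz.
k=4: 38.34 MHz, 39.74 MHz.
Within [5.18 MHz, 28.74 MHz]: 9.06 MHz, 10.46 MHz, 18.82 MHz, 20.22 MHz, 28.58 MHz.

9.06 MHz, 10.46 MHz, 18.82 MHz, 20.22 MHz, 28.58 MHz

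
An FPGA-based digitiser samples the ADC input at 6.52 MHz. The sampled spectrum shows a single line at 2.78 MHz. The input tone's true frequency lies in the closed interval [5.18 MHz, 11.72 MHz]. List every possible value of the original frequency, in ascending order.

Frequencies that alias to 2.78 MHz are k·fs ± 2.78 MHz for integer k ≥ 0.
k=0: 2.78 MHz.
k=1: 3.74 MHz, 9.3 MHz.
k=2: 10.26 MHz, 15.82 MHz.
k=3: 16.78 MHz, 22.34 MHz.
Within [5.18 MHz, 11.72 MHz]: 9.3 MHz, 10.26 MHz.

9.3 MHz, 10.26 MHz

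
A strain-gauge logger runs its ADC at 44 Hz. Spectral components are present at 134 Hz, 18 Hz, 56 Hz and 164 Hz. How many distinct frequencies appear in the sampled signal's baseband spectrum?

fs/2 = 22 Hz.
134 Hz mod fs = 2 Hz.
2 Hz ≤ fs/2 = 22 Hz, appears at 2 Hz.
18 Hz ≤ fs/2 = 22 Hz, passes unchanged.
56 Hz mod fs = 12 Hz.
12 Hz ≤ fs/2 = 22 Hz, appears at 12 Hz.
164 Hz mod fs = 32 Hz.
32 Hz > fs/2 = 22 Hz, folds to fs − 32 Hz = 12 Hz.
Distinct values: {2 Hz, 12 Hz, 18 Hz} → 3.

3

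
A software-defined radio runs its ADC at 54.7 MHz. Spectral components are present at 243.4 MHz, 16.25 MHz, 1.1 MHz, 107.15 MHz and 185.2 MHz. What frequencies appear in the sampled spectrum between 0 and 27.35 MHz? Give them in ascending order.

fs/2 = 27.35 MHz.
243.4 MHz mod fs = 24.6 MHz.
24.6 MHz ≤ fs/2 = 27.35 MHz, appears at 24.6 MHz.
16.25 MHz ≤ fs/2 = 27.35 MHz, passes unchanged.
1.1 MHz ≤ fs/2 = 27.35 MHz, passes unchanged.
107.15 MHz mod fs = 52.45 MHz.
52.45 MHz > fs/2 = 27.35 MHz, folds to fs − 52.45 MHz = 2.25 MHz.
185.2 MHz mod fs = 21.1 MHz.
21.1 MHz ≤ fs/2 = 27.35 MHz, appears at 21.1 MHz.
Distinct values: {1.1 MHz, 2.25 MHz, 16.25 MHz, 21.1 MHz, 24.6 MHz}.

1.1 MHz, 2.25 MHz, 16.25 MHz, 21.1 MHz, 24.6 MHz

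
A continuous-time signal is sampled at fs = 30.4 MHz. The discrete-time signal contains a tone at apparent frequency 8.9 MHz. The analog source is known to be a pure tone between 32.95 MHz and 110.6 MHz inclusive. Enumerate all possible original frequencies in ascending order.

39.3 MHz, 51.9 MHz, 69.7 MHz, 82.3 MHz, 100.1 MHz

Frequencies that alias to 8.9 MHz are k·fs ± 8.9 MHz for integer k ≥ 0.
k=0: 8.9 MHz.
k=1: 21.5 MHz, 39.3 MHz.
k=2: 51.9 MHz, 69.7 MHz.
k=3: 82.3 MHz, 100.1 MHz.
k=4: 112.7 MHz, 130.5 MHz.
Within [32.95 MHz, 110.6 MHz]: 39.3 MHz, 51.9 MHz, 69.7 MHz, 82.3 MHz, 100.1 MHz.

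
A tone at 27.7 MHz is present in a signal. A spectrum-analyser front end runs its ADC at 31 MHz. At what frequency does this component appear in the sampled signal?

27.7 MHz > fs/2 = 15.5 MHz, folds to fs − 27.7 MHz = 3.3 MHz.

3.3 MHz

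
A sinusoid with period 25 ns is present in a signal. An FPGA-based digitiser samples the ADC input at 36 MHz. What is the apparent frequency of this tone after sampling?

4 MHz

T = 25 ns → f = 1/T = 40 MHz.
40 MHz mod fs = 4 MHz.
4 MHz ≤ fs/2 = 18 MHz, appears at 4 MHz.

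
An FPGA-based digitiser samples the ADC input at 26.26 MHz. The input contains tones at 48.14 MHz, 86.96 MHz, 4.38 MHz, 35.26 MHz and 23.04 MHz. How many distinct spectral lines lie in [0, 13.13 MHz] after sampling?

fs/2 = 13.13 MHz.
48.14 MHz mod fs = 21.88 MHz.
21.88 MHz > fs/2 = 13.13 MHz, folds to fs − 21.88 MHz = 4.38 MHz.
86.96 MHz mod fs = 8.18 MHz.
8.18 MHz ≤ fs/2 = 13.13 MHz, appears at 8.18 MHz.
4.38 MHz ≤ fs/2 = 13.13 MHz, passes unchanged.
35.26 MHz mod fs = 9 MHz.
9 MHz ≤ fs/2 = 13.13 MHz, appears at 9 MHz.
23.04 MHz > fs/2 = 13.13 MHz, folds to fs − 23.04 MHz = 3.22 MHz.
Distinct values: {3.22 MHz, 4.38 MHz, 8.18 MHz, 9 MHz} → 4.

4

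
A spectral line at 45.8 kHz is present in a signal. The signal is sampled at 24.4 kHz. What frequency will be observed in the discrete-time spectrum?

3 kHz

45.8 kHz mod fs = 21.4 kHz.
21.4 kHz > fs/2 = 12.2 kHz, folds to fs − 21.4 kHz = 3 kHz.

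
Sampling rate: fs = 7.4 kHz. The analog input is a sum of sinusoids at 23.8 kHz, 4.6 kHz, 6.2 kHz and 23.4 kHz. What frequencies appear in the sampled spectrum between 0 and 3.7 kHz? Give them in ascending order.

1.2 kHz, 1.6 kHz, 2.8 kHz

fs/2 = 3.7 kHz.
23.8 kHz mod fs = 1.6 kHz.
1.6 kHz ≤ fs/2 = 3.7 kHz, appears at 1.6 kHz.
4.6 kHz > fs/2 = 3.7 kHz, folds to fs − 4.6 kHz = 2.8 kHz.
6.2 kHz > fs/2 = 3.7 kHz, folds to fs − 6.2 kHz = 1.2 kHz.
23.4 kHz mod fs = 1.2 kHz.
1.2 kHz ≤ fs/2 = 3.7 kHz, appears at 1.2 kHz.
Distinct values: {1.2 kHz, 1.6 kHz, 2.8 kHz}.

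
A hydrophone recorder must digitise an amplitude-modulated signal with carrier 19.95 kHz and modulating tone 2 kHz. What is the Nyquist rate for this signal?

43.9 kHz

AM sidebands sit at fc ± fm = 17.95 kHz and 21.95 kHz.
Highest-frequency component: 21.95 kHz.
Nyquist rate = 2 × 21.95 kHz = 43.9 kHz.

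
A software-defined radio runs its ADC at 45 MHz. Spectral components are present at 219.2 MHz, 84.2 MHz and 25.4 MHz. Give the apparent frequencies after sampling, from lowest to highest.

5.8 MHz, 19.6 MHz

fs/2 = 22.5 MHz.
219.2 MHz mod fs = 39.2 MHz.
39.2 MHz > fs/2 = 22.5 MHz, folds to fs − 39.2 MHz = 5.8 MHz.
84.2 MHz mod fs = 39.2 MHz.
39.2 MHz > fs/2 = 22.5 MHz, folds to fs − 39.2 MHz = 5.8 MHz.
25.4 MHz > fs/2 = 22.5 MHz, folds to fs − 25.4 MHz = 19.6 MHz.
Distinct values: {5.8 MHz, 19.6 MHz}.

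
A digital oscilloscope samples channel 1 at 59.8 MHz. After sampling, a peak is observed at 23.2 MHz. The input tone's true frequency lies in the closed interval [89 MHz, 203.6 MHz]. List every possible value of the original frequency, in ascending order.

96.4 MHz, 142.8 MHz, 156.2 MHz, 202.6 MHz

Frequencies that alias to 23.2 MHz are k·fs ± 23.2 MHz for integer k ≥ 0.
k=0: 23.2 MHz.
k=1: 36.6 MHz, 83 MHz.
k=2: 96.4 MHz, 142.8 MHz.
k=3: 156.2 MHz, 202.6 MHz.
k=4: 216 MHz, 262.4 MHz.
Within [89 MHz, 203.6 MHz]: 96.4 MHz, 142.8 MHz, 156.2 MHz, 202.6 MHz.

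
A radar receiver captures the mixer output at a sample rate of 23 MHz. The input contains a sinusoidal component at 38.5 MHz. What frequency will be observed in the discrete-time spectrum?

7.5 MHz

38.5 MHz mod fs = 15.5 MHz.
15.5 MHz > fs/2 = 11.5 MHz, folds to fs − 15.5 MHz = 7.5 MHz.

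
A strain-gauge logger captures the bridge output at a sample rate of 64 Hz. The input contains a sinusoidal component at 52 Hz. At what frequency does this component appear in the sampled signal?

12 Hz

52 Hz > fs/2 = 32 Hz, folds to fs − 52 Hz = 12 Hz.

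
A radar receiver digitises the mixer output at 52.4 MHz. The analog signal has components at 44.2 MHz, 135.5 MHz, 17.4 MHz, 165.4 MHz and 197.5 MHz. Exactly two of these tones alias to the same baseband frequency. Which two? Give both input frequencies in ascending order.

fs/2 = 26.2 MHz.
44.2 MHz > fs/2 = 26.2 MHz, folds to fs − 44.2 MHz = 8.2 MHz.
135.5 MHz mod fs = 30.7 MHz.
30.7 MHz > fs/2 = 26.2 MHz, folds to fs − 30.7 MHz = 21.7 MHz.
17.4 MHz ≤ fs/2 = 26.2 MHz, passes unchanged.
165.4 MHz mod fs = 8.2 MHz.
8.2 MHz ≤ fs/2 = 26.2 MHz, appears at 8.2 MHz.
197.5 MHz mod fs = 40.3 MHz.
40.3 MHz > fs/2 = 26.2 MHz, folds to fs − 40.3 MHz = 12.1 MHz.
44.2 MHz and 165.4 MHz both map to 8.2 MHz.

44.2 MHz, 165.4 MHz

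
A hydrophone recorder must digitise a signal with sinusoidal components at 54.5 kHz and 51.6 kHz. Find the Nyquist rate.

109 kHz

Highest-frequency component: 54.5 kHz.
Nyquist rate = 2 × 54.5 kHz = 109 kHz.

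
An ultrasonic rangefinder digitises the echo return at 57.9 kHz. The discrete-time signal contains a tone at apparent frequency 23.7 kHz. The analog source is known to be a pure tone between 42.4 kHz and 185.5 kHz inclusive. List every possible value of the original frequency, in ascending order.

81.6 kHz, 92.1 kHz, 139.5 kHz, 150 kHz

Frequencies that alias to 23.7 kHz are k·fs ± 23.7 kHz for integer k ≥ 0.
k=0: 23.7 kHz.
k=1: 34.2 kHz, 81.6 kHz.
k=2: 92.1 kHz, 139.5 kHz.
k=3: 150 kHz, 197.4 kHz.
k=4: 207.9 kHz, 255.3 kHz.
Within [42.4 kHz, 185.5 kHz]: 81.6 kHz, 92.1 kHz, 139.5 kHz, 150 kHz.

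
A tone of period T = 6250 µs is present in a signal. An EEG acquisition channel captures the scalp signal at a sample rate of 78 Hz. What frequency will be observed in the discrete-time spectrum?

4 Hz

T = 6250 µs → f = 1/T = 160 Hz.
160 Hz mod fs = 4 Hz.
4 Hz ≤ fs/2 = 39 Hz, appears at 4 Hz.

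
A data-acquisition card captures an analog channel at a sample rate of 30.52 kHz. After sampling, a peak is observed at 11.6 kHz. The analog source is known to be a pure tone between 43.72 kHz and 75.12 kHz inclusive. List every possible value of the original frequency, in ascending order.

49.44 kHz, 72.64 kHz

Frequencies that alias to 11.6 kHz are k·fs ± 11.6 kHz for integer k ≥ 0.
k=0: 11.6 kHz.
k=1: 18.92 kHz, 42.12 kHz.
k=2: 49.44 kHz, 72.64 kHz.
k=3: 79.96 kHz, 103.16 kHz.
Within [43.72 kHz, 75.12 kHz]: 49.44 kHz, 72.64 kHz.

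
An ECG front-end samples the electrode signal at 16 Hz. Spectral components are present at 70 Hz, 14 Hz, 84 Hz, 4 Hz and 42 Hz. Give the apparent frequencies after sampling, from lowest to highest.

2 Hz, 4 Hz, 6 Hz

fs/2 = 8 Hz.
70 Hz mod fs = 6 Hz.
6 Hz ≤ fs/2 = 8 Hz, appears at 6 Hz.
14 Hz > fs/2 = 8 Hz, folds to fs − 14 Hz = 2 Hz.
84 Hz mod fs = 4 Hz.
4 Hz ≤ fs/2 = 8 Hz, appears at 4 Hz.
4 Hz ≤ fs/2 = 8 Hz, passes unchanged.
42 Hz mod fs = 10 Hz.
10 Hz > fs/2 = 8 Hz, folds to fs − 10 Hz = 6 Hz.
Distinct values: {2 Hz, 4 Hz, 6 Hz}.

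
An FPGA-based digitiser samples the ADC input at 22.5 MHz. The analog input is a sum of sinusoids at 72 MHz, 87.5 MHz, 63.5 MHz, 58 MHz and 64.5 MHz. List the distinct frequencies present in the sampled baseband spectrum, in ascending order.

fs/2 = 11.25 MHz.
72 MHz mod fs = 4.5 MHz.
4.5 MHz ≤ fs/2 = 11.25 MHz, appears at 4.5 MHz.
87.5 MHz mod fs = 20 MHz.
20 MHz > fs/2 = 11.25 MHz, folds to fs − 20 MHz = 2.5 MHz.
63.5 MHz mod fs = 18.5 MHz.
18.5 MHz > fs/2 = 11.25 MHz, folds to fs − 18.5 MHz = 4 MHz.
58 MHz mod fs = 13 MHz.
13 MHz > fs/2 = 11.25 MHz, folds to fs − 13 MHz = 9.5 MHz.
64.5 MHz mod fs = 19.5 MHz.
19.5 MHz > fs/2 = 11.25 MHz, folds to fs − 19.5 MHz = 3 MHz.
Distinct values: {2.5 MHz, 3 MHz, 4 MHz, 4.5 MHz, 9.5 MHz}.

2.5 MHz, 3 MHz, 4 MHz, 4.5 MHz, 9.5 MHz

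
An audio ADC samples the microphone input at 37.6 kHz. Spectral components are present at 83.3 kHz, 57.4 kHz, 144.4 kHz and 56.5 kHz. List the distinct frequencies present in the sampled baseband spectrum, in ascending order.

6 kHz, 8.1 kHz, 17.8 kHz, 18.7 kHz

fs/2 = 18.8 kHz.
83.3 kHz mod fs = 8.1 kHz.
8.1 kHz ≤ fs/2 = 18.8 kHz, appears at 8.1 kHz.
57.4 kHz mod fs = 19.8 kHz.
19.8 kHz > fs/2 = 18.8 kHz, folds to fs − 19.8 kHz = 17.8 kHz.
144.4 kHz mod fs = 31.6 kHz.
31.6 kHz > fs/2 = 18.8 kHz, folds to fs − 31.6 kHz = 6 kHz.
56.5 kHz mod fs = 18.9 kHz.
18.9 kHz > fs/2 = 18.8 kHz, folds to fs − 18.9 kHz = 18.7 kHz.
Distinct values: {6 kHz, 8.1 kHz, 17.8 kHz, 18.7 kHz}.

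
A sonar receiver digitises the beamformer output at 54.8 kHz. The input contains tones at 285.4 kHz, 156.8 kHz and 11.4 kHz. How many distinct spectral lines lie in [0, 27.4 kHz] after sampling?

2

fs/2 = 27.4 kHz.
285.4 kHz mod fs = 11.4 kHz.
11.4 kHz ≤ fs/2 = 27.4 kHz, appears at 11.4 kHz.
156.8 kHz mod fs = 47.2 kHz.
47.2 kHz > fs/2 = 27.4 kHz, folds to fs − 47.2 kHz = 7.6 kHz.
11.4 kHz ≤ fs/2 = 27.4 kHz, passes unchanged.
Distinct values: {7.6 kHz, 11.4 kHz} → 2.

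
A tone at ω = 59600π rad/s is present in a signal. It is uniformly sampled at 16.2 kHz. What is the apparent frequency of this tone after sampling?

2.6 kHz

ω = 59600π rad/s → f = ω/(2π) = 29800 Hz = 29.8 kHz.
29.8 kHz mod fs = 13.6 kHz.
13.6 kHz > fs/2 = 8.1 kHz, folds to fs − 13.6 kHz = 2.6 kHz.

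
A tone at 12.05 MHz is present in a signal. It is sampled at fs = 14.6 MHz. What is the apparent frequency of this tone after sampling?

12.05 MHz > fs/2 = 7.3 MHz, folds to fs − 12.05 MHz = 2.55 MHz.

2.55 MHz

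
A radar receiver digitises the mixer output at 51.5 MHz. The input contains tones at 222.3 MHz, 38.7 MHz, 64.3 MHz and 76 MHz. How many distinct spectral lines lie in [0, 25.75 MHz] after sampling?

3

fs/2 = 25.75 MHz.
222.3 MHz mod fs = 16.3 MHz.
16.3 MHz ≤ fs/2 = 25.75 MHz, appears at 16.3 MHz.
38.7 MHz > fs/2 = 25.75 MHz, folds to fs − 38.7 MHz = 12.8 MHz.
64.3 MHz mod fs = 12.8 MHz.
12.8 MHz ≤ fs/2 = 25.75 MHz, appears at 12.8 MHz.
76 MHz mod fs = 24.5 MHz.
24.5 MHz ≤ fs/2 = 25.75 MHz, appears at 24.5 MHz.
Distinct values: {12.8 MHz, 16.3 MHz, 24.5 MHz} → 3.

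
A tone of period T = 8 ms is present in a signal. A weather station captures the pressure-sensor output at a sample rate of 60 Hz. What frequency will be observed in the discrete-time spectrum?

T = 8 ms → f = 1/T = 125 Hz.
125 Hz mod fs = 5 Hz.
5 Hz ≤ fs/2 = 30 Hz, appears at 5 Hz.

5 Hz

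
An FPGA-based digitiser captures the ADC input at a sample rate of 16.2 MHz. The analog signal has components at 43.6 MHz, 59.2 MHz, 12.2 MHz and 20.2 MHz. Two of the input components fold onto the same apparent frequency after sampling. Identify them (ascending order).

fs/2 = 8.1 MHz.
43.6 MHz mod fs = 11.2 MHz.
11.2 MHz > fs/2 = 8.1 MHz, folds to fs − 11.2 MHz = 5 MHz.
59.2 MHz mod fs = 10.6 MHz.
10.6 MHz > fs/2 = 8.1 MHz, folds to fs − 10.6 MHz = 5.6 MHz.
12.2 MHz > fs/2 = 8.1 MHz, folds to fs − 12.2 MHz = 4 MHz.
20.2 MHz mod fs = 4 MHz.
4 MHz ≤ fs/2 = 8.1 MHz, appears at 4 MHz.
12.2 MHz and 20.2 MHz both map to 4 MHz.

12.2 MHz, 20.2 MHz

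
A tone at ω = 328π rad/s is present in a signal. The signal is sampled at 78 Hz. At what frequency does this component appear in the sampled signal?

8 Hz

ω = 328π rad/s → f = ω/(2π) = 164 Hz.
164 Hz mod fs = 8 Hz.
8 Hz ≤ fs/2 = 39 Hz, appears at 8 Hz.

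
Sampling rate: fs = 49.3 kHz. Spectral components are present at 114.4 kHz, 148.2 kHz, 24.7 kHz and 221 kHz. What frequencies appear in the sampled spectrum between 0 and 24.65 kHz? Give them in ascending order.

0.3 kHz, 15.8 kHz, 23.8 kHz, 24.6 kHz

fs/2 = 24.65 kHz.
114.4 kHz mod fs = 15.8 kHz.
15.8 kHz ≤ fs/2 = 24.65 kHz, appears at 15.8 kHz.
148.2 kHz mod fs = 0.3 kHz.
0.3 kHz ≤ fs/2 = 24.65 kHz, appears at 0.3 kHz.
24.7 kHz > fs/2 = 24.65 kHz, folds to fs − 24.7 kHz = 24.6 kHz.
221 kHz mod fs = 23.8 kHz.
23.8 kHz ≤ fs/2 = 24.65 kHz, appears at 23.8 kHz.
Distinct values: {0.3 kHz, 15.8 kHz, 23.8 kHz, 24.6 kHz}.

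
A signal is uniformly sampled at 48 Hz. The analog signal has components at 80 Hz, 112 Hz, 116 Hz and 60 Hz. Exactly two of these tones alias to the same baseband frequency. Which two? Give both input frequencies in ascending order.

80 Hz, 112 Hz

fs/2 = 24 Hz.
80 Hz mod fs = 32 Hz.
32 Hz > fs/2 = 24 Hz, folds to fs − 32 Hz = 16 Hz.
112 Hz mod fs = 16 Hz.
16 Hz ≤ fs/2 = 24 Hz, appears at 16 Hz.
116 Hz mod fs = 20 Hz.
20 Hz ≤ fs/2 = 24 Hz, appears at 20 Hz.
60 Hz mod fs = 12 Hz.
12 Hz ≤ fs/2 = 24 Hz, appears at 12 Hz.
80 Hz and 112 Hz both map to 16 Hz.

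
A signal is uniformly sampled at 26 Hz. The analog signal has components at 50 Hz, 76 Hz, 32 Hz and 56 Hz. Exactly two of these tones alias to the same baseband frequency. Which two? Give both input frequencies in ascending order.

fs/2 = 13 Hz.
50 Hz mod fs = 24 Hz.
24 Hz > fs/2 = 13 Hz, folds to fs − 24 Hz = 2 Hz.
76 Hz mod fs = 24 Hz.
24 Hz > fs/2 = 13 Hz, folds to fs − 24 Hz = 2 Hz.
32 Hz mod fs = 6 Hz.
6 Hz ≤ fs/2 = 13 Hz, appears at 6 Hz.
56 Hz mod fs = 4 Hz.
4 Hz ≤ fs/2 = 13 Hz, appears at 4 Hz.
50 Hz and 76 Hz both map to 2 Hz.

50 Hz, 76 Hz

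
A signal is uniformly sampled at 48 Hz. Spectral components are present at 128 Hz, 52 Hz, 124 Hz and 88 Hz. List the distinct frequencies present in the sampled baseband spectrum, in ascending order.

fs/2 = 24 Hz.
128 Hz mod fs = 32 Hz.
32 Hz > fs/2 = 24 Hz, folds to fs − 32 Hz = 16 Hz.
52 Hz mod fs = 4 Hz.
4 Hz ≤ fs/2 = 24 Hz, appears at 4 Hz.
124 Hz mod fs = 28 Hz.
28 Hz > fs/2 = 24 Hz, folds to fs − 28 Hz = 20 Hz.
88 Hz mod fs = 40 Hz.
40 Hz > fs/2 = 24 Hz, folds to fs − 40 Hz = 8 Hz.
Distinct values: {4 Hz, 8 Hz, 16 Hz, 20 Hz}.

4 Hz, 8 Hz, 16 Hz, 20 Hz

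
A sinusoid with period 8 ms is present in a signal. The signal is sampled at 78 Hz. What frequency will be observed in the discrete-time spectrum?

T = 8 ms → f = 1/T = 125 Hz.
125 Hz mod fs = 47 Hz.
47 Hz > fs/2 = 39 Hz, folds to fs − 47 Hz = 31 Hz.

31 Hz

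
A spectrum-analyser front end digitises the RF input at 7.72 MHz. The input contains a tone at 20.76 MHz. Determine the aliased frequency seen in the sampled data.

2.4 MHz

20.76 MHz mod fs = 5.32 MHz.
5.32 MHz > fs/2 = 3.86 MHz, folds to fs − 5.32 MHz = 2.4 MHz.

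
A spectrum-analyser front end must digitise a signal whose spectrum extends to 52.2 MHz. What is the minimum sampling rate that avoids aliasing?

Nyquist rate = 2 × 52.2 MHz = 104.4 MHz.

104.4 MHz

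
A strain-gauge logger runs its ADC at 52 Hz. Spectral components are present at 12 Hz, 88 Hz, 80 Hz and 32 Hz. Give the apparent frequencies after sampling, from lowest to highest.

12 Hz, 16 Hz, 20 Hz, 24 Hz

fs/2 = 26 Hz.
12 Hz ≤ fs/2 = 26 Hz, passes unchanged.
88 Hz mod fs = 36 Hz.
36 Hz > fs/2 = 26 Hz, folds to fs − 36 Hz = 16 Hz.
80 Hz mod fs = 28 Hz.
28 Hz > fs/2 = 26 Hz, folds to fs − 28 Hz = 24 Hz.
32 Hz > fs/2 = 26 Hz, folds to fs − 32 Hz = 20 Hz.
Distinct values: {12 Hz, 16 Hz, 20 Hz, 24 Hz}.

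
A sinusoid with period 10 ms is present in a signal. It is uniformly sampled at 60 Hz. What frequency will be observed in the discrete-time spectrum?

20 Hz

T = 10 ms → f = 1/T = 100 Hz.
100 Hz mod fs = 40 Hz.
40 Hz > fs/2 = 30 Hz, folds to fs − 40 Hz = 20 Hz.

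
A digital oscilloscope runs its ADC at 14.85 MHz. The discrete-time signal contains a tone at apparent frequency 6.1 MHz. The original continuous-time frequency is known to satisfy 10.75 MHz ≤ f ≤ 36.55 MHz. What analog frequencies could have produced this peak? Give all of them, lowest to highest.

20.95 MHz, 23.6 MHz, 35.8 MHz

Frequencies that alias to 6.1 MHz are k·fs ± 6.1 MHz for integer k ≥ 0.
k=0: 6.1 MHz.
k=1: 8.75 MHz, 20.95 MHz.
k=2: 23.6 MHz, 35.8 MHz.
k=3: 38.45 MHz, 50.65 MHz.
Within [10.75 MHz, 36.55 MHz]: 20.95 MHz, 23.6 MHz, 35.8 MHz.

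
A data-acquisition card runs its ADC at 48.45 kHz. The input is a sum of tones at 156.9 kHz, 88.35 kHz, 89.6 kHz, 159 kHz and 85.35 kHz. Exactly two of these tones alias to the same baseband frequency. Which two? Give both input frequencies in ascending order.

fs/2 = 24.225 kHz.
156.9 kHz mod fs = 11.55 kHz.
11.55 kHz ≤ fs/2 = 24.225 kHz, appears at 11.55 kHz.
88.35 kHz mod fs = 39.9 kHz.
39.9 kHz > fs/2 = 24.225 kHz, folds to fs − 39.9 kHz = 8.55 kHz.
89.6 kHz mod fs = 41.15 kHz.
41.15 kHz > fs/2 = 24.225 kHz, folds to fs − 41.15 kHz = 7.3 kHz.
159 kHz mod fs = 13.65 kHz.
13.65 kHz ≤ fs/2 = 24.225 kHz, appears at 13.65 kHz.
85.35 kHz mod fs = 36.9 kHz.
36.9 kHz > fs/2 = 24.225 kHz, folds to fs − 36.9 kHz = 11.55 kHz.
85.35 kHz and 156.9 kHz both map to 11.55 kHz.

85.35 kHz, 156.9 kHz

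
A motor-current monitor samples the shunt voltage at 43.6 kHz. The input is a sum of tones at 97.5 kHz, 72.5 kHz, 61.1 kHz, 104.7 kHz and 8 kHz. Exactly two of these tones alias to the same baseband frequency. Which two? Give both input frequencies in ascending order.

fs/2 = 21.8 kHz.
97.5 kHz mod fs = 10.3 kHz.
10.3 kHz ≤ fs/2 = 21.8 kHz, appears at 10.3 kHz.
72.5 kHz mod fs = 28.9 kHz.
28.9 kHz > fs/2 = 21.8 kHz, folds to fs − 28.9 kHz = 14.7 kHz.
61.1 kHz mod fs = 17.5 kHz.
17.5 kHz ≤ fs/2 = 21.8 kHz, appears at 17.5 kHz.
104.7 kHz mod fs = 17.5 kHz.
17.5 kHz ≤ fs/2 = 21.8 kHz, appears at 17.5 kHz.
8 kHz ≤ fs/2 = 21.8 kHz, passes unchanged.
61.1 kHz and 104.7 kHz both map to 17.5 kHz.

61.1 kHz, 104.7 kHz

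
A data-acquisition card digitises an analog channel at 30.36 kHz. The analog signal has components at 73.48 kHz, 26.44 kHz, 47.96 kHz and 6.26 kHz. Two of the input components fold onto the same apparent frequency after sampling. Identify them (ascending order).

fs/2 = 15.18 kHz.
73.48 kHz mod fs = 12.76 kHz.
12.76 kHz ≤ fs/2 = 15.18 kHz, appears at 12.76 kHz.
26.44 kHz > fs/2 = 15.18 kHz, folds to fs − 26.44 kHz = 3.92 kHz.
47.96 kHz mod fs = 17.6 kHz.
17.6 kHz > fs/2 = 15.18 kHz, folds to fs − 17.6 kHz = 12.76 kHz.
6.26 kHz ≤ fs/2 = 15.18 kHz, passes unchanged.
47.96 kHz and 73.48 kHz both map to 12.76 kHz.

47.96 kHz, 73.48 kHz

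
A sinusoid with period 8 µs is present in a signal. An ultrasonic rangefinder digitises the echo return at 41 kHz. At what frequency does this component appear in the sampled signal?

2 kHz

T = 8 µs → f = 1/T = 125 kHz.
125 kHz mod fs = 2 kHz.
2 kHz ≤ fs/2 = 20.5 kHz, appears at 2 kHz.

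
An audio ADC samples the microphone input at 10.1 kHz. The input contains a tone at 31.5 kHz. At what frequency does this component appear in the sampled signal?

1.2 kHz

31.5 kHz mod fs = 1.2 kHz.
1.2 kHz ≤ fs/2 = 5.05 kHz, appears at 1.2 kHz.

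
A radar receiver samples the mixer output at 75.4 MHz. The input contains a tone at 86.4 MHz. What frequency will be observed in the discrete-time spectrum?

11 MHz

86.4 MHz mod fs = 11 MHz.
11 MHz ≤ fs/2 = 37.7 MHz, appears at 11 MHz.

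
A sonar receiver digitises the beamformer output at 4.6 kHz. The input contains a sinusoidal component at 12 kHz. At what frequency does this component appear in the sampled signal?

12 kHz mod fs = 2.8 kHz.
2.8 kHz > fs/2 = 2.3 kHz, folds to fs − 2.8 kHz = 1.8 kHz.

1.8 kHz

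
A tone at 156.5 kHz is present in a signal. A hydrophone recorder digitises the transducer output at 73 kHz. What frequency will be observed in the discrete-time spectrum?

156.5 kHz mod fs = 10.5 kHz.
10.5 kHz ≤ fs/2 = 36.5 kHz, appears at 10.5 kHz.

10.5 kHz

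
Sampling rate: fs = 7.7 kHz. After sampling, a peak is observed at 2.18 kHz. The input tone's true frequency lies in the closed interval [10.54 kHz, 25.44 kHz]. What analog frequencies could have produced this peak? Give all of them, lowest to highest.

Frequencies that alias to 2.18 kHz are k·fs ± 2.18 kHz for integer k ≥ 0.
k=0: 2.18 kHz.
k=1: 5.52 kHz, 9.88 kHz.
k=2: 13.22 kHz, 17.58 kHz.
k=3: 20.92 kHz, 25.28 kHz.
k=4: 28.62 kHz, 32.98 kHz.
Within [10.54 kHz, 25.44 kHz]: 13.22 kHz, 17.58 kHz, 20.92 kHz, 25.28 kHz.

13.22 kHz, 17.58 kHz, 20.92 kHz, 25.28 kHz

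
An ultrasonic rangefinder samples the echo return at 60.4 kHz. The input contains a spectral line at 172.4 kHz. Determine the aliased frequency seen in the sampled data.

172.4 kHz mod fs = 51.6 kHz.
51.6 kHz > fs/2 = 30.2 kHz, folds to fs − 51.6 kHz = 8.8 kHz.

8.8 kHz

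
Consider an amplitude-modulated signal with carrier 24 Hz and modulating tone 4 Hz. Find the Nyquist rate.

AM sidebands sit at fc ± fm = 20 Hz and 28 Hz.
Highest-frequency component: 28 Hz.
Nyquist rate = 2 × 28 Hz = 56 Hz.

56 Hz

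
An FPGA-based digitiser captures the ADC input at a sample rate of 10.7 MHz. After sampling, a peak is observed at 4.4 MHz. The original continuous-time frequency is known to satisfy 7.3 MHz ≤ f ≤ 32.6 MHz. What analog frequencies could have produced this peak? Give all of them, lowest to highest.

Frequencies that alias to 4.4 MHz are k·fs ± 4.4 MHz for integer k ≥ 0.
k=0: 4.4 MHz.
k=1: 6.3 MHz, 15.1 MHz.
k=2: 17 MHz, 25.8 MHz.
k=3: 27.7 MHz, 36.5 MHz.
k=4: 38.4 MHz, 47.2 MHz.
Within [7.3 MHz, 32.6 MHz]: 15.1 MHz, 17 MHz, 25.8 MHz, 27.7 MHz.

15.1 MHz, 17 MHz, 25.8 MHz, 27.7 MHz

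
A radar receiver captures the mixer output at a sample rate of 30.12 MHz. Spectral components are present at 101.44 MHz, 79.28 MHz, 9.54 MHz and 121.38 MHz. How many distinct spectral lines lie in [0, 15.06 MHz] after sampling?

fs/2 = 15.06 MHz.
101.44 MHz mod fs = 11.08 MHz.
11.08 MHz ≤ fs/2 = 15.06 MHz, appears at 11.08 MHz.
79.28 MHz mod fs = 19.04 MHz.
19.04 MHz > fs/2 = 15.06 MHz, folds to fs − 19.04 MHz = 11.08 MHz.
9.54 MHz ≤ fs/2 = 15.06 MHz, passes unchanged.
121.38 MHz mod fs = 0.9 MHz.
0.9 MHz ≤ fs/2 = 15.06 MHz, appears at 0.9 MHz.
Distinct values: {0.9 MHz, 9.54 MHz, 11.08 MHz} → 3.

3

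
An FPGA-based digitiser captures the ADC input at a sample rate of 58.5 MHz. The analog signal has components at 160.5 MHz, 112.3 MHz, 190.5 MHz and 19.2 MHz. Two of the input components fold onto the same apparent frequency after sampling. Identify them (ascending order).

fs/2 = 29.25 MHz.
160.5 MHz mod fs = 43.5 MHz.
43.5 MHz > fs/2 = 29.25 MHz, folds to fs − 43.5 MHz = 15 MHz.
112.3 MHz mod fs = 53.8 MHz.
53.8 MHz > fs/2 = 29.25 MHz, folds to fs − 53.8 MHz = 4.7 MHz.
190.5 MHz mod fs = 15 MHz.
15 MHz ≤ fs/2 = 29.25 MHz, appears at 15 MHz.
19.2 MHz ≤ fs/2 = 29.25 MHz, passes unchanged.
160.5 MHz and 190.5 MHz both map to 15 MHz.

160.5 MHz, 190.5 MHz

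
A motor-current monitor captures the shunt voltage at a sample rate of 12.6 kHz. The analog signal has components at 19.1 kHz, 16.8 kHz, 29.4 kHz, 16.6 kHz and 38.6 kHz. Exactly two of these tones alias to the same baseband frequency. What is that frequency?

4.2 kHz

fs/2 = 6.3 kHz.
19.1 kHz mod fs = 6.5 kHz.
6.5 kHz > fs/2 = 6.3 kHz, folds to fs − 6.5 kHz = 6.1 kHz.
16.8 kHz mod fs = 4.2 kHz.
4.2 kHz ≤ fs/2 = 6.3 kHz, appears at 4.2 kHz.
29.4 kHz mod fs = 4.2 kHz.
4.2 kHz ≤ fs/2 = 6.3 kHz, appears at 4.2 kHz.
16.6 kHz mod fs = 4 kHz.
4 kHz ≤ fs/2 = 6.3 kHz, appears at 4 kHz.
38.6 kHz mod fs = 0.8 kHz.
0.8 kHz ≤ fs/2 = 6.3 kHz, appears at 0.8 kHz.
16.8 kHz and 29.4 kHz both map to 4.2 kHz.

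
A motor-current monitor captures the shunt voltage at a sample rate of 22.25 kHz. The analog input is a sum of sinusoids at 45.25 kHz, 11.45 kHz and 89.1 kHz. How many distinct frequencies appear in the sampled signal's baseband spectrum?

fs/2 = 11.125 kHz.
45.25 kHz mod fs = 0.75 kHz.
0.75 kHz ≤ fs/2 = 11.125 kHz, appears at 0.75 kHz.
11.45 kHz > fs/2 = 11.125 kHz, folds to fs − 11.45 kHz = 10.8 kHz.
89.1 kHz mod fs = 0.1 kHz.
0.1 kHz ≤ fs/2 = 11.125 kHz, appears at 0.1 kHz.
Distinct values: {0.1 kHz, 0.75 kHz, 10.8 kHz} → 3.

3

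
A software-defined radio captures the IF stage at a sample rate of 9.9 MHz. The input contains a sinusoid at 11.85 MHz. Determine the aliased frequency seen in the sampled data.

1.95 MHz

11.85 MHz mod fs = 1.95 MHz.
1.95 MHz ≤ fs/2 = 4.95 MHz, appears at 1.95 MHz.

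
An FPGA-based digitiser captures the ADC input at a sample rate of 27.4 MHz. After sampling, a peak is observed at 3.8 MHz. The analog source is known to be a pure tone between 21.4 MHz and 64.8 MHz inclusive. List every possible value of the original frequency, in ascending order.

Frequencies that alias to 3.8 MHz are k·fs ± 3.8 MHz for integer k ≥ 0.
k=0: 3.8 MHz.
k=1: 23.6 MHz, 31.2 MHz.
k=2: 51 MHz, 58.6 MHz.
k=3: 78.4 MHz, 86 MHz.
Within [21.4 MHz, 64.8 MHz]: 23.6 MHz, 31.2 MHz, 51 MHz, 58.6 MHz.

23.6 MHz, 31.2 MHz, 51 MHz, 58.6 MHz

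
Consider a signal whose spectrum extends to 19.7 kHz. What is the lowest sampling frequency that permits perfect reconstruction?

39.4 kHz

Nyquist rate = 2 × 19.7 kHz = 39.4 kHz.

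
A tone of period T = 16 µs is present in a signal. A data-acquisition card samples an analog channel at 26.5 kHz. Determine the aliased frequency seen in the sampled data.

T = 16 µs → f = 1/T = 62.5 kHz.
62.5 kHz mod fs = 9.5 kHz.
9.5 kHz ≤ fs/2 = 13.25 kHz, appears at 9.5 kHz.

9.5 kHz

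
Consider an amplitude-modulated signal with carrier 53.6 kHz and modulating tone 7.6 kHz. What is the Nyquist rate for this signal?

122.4 kHz

AM sidebands sit at fc ± fm = 46 kHz and 61.2 kHz.
Highest-frequency component: 61.2 kHz.
Nyquist rate = 2 × 61.2 kHz = 122.4 kHz.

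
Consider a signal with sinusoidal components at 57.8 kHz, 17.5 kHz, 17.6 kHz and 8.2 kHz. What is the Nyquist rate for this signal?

115.6 kHz

Highest-frequency component: 57.8 kHz.
Nyquist rate = 2 × 57.8 kHz = 115.6 kHz.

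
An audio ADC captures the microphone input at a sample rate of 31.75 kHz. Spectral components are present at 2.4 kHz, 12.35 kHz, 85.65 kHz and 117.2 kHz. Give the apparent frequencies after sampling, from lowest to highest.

2.4 kHz, 9.6 kHz, 9.8 kHz, 12.35 kHz

fs/2 = 15.875 kHz.
2.4 kHz ≤ fs/2 = 15.875 kHz, passes unchanged.
12.35 kHz ≤ fs/2 = 15.875 kHz, passes unchanged.
85.65 kHz mod fs = 22.15 kHz.
22.15 kHz > fs/2 = 15.875 kHz, folds to fs − 22.15 kHz = 9.6 kHz.
117.2 kHz mod fs = 21.95 kHz.
21.95 kHz > fs/2 = 15.875 kHz, folds to fs − 21.95 kHz = 9.8 kHz.
Distinct values: {2.4 kHz, 9.6 kHz, 9.8 kHz, 12.35 kHz}.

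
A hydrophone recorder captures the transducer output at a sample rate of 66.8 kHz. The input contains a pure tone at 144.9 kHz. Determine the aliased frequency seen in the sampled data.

144.9 kHz mod fs = 11.3 kHz.
11.3 kHz ≤ fs/2 = 33.4 kHz, appears at 11.3 kHz.

11.3 kHz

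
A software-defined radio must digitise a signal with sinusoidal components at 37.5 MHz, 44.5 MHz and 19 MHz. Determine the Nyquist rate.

Highest-frequency component: 44.5 MHz.
Nyquist rate = 2 × 44.5 MHz = 89 MHz.

89 MHz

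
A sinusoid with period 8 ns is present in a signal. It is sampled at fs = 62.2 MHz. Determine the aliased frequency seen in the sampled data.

T = 8 ns → f = 1/T = 125 MHz.
125 MHz mod fs = 0.6 MHz.
0.6 MHz ≤ fs/2 = 31.1 MHz, appears at 0.6 MHz.

0.6 MHz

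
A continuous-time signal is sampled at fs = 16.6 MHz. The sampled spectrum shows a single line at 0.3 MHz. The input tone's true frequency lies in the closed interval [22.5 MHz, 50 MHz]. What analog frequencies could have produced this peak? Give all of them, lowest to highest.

32.9 MHz, 33.5 MHz, 49.5 MHz

Frequencies that alias to 0.3 MHz are k·fs ± 0.3 MHz for integer k ≥ 0.
k=0: 0.3 MHz.
k=1: 16.3 MHz, 16.9 MHz.
k=2: 32.9 MHz, 33.5 MHz.
k=3: 49.5 MHz, 50.1 MHz.
k=4: 66.1 MHz, 66.7 MHz.
Within [22.5 MHz, 50 MHz]: 32.9 MHz, 33.5 MHz, 49.5 MHz.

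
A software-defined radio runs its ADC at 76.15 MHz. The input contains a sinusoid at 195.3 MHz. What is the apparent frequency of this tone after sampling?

33.15 MHz

195.3 MHz mod fs = 43 MHz.
43 MHz > fs/2 = 38.075 MHz, folds to fs − 43 MHz = 33.15 MHz.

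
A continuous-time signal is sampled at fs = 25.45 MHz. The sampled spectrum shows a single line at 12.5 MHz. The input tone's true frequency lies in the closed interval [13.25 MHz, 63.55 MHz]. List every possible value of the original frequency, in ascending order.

37.95 MHz, 38.4 MHz, 63.4 MHz

Frequencies that alias to 12.5 MHz are k·fs ± 12.5 MHz for integer k ≥ 0.
k=0: 12.5 MHz.
k=1: 12.95 MHz, 37.95 MHz.
k=2: 38.4 MHz, 63.4 MHz.
k=3: 63.85 MHz, 88.85 MHz.
Within [13.25 MHz, 63.55 MHz]: 37.95 MHz, 38.4 MHz, 63.4 MHz.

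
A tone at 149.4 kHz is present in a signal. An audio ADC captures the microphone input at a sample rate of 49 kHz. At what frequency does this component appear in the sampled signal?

149.4 kHz mod fs = 2.4 kHz.
2.4 kHz ≤ fs/2 = 24.5 kHz, appears at 2.4 kHz.

2.4 kHz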